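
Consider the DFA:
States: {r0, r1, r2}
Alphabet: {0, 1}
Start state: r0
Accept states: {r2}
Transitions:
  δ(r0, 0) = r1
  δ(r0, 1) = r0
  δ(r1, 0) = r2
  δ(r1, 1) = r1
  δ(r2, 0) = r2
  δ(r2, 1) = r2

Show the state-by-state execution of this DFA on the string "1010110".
read '1': r0 → r0
  read '0': r0 → r1
  read '1': r1 → r1
  read '0': r1 → r2
  read '1': r2 → r2
  read '1': r2 → r2
  read '0': r2 → r2
r0 -> r0 -> r1 -> r1 -> r2 -> r2 -> r2 -> r2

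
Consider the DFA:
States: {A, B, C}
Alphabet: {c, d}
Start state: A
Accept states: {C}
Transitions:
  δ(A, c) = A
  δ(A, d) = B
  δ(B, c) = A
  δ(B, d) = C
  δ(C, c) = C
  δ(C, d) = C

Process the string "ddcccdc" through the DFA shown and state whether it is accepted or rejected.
Processing string "ddcccdc":
  A --d--> B
  B --d--> C
  C --c--> C
  C --c--> C
  C --c--> C
  C --d--> C
  C --c--> C
Final state: C
Accept states: {C}
Yes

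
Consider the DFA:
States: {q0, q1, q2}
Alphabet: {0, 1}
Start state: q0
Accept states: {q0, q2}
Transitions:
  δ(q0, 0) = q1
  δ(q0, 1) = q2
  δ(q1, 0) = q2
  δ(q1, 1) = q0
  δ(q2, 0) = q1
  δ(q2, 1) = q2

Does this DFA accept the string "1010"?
Processing string "1010":
  q0 --1--> q2
  q2 --0--> q1
  q1 --1--> q0
  q0 --0--> q1
Final state: q1
Accept states: {q0, q2}
No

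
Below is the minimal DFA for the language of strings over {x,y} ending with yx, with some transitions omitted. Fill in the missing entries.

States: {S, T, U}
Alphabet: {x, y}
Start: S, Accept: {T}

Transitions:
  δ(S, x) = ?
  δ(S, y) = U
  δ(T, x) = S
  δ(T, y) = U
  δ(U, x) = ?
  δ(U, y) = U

From the language and accept set, identify what each state tracks — S: no suffix match; T: suffix is yx; U: one trailing y.
Each missing δ(q, a) is the state matching the new tracked value after reading a.
δ(S, x) = S; δ(U, x) = T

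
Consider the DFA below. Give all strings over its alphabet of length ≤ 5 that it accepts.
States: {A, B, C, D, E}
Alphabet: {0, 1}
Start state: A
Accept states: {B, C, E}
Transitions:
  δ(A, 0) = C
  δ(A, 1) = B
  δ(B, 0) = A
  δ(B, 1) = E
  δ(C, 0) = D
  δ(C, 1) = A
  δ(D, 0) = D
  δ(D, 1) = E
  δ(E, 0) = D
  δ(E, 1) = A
0, 1, 11, 001, 010, 011, 100, 101, 0001, 0111, 1011, 1101, 1110, 1111, 00001, 00101, 00110, 00111, 01001, 01010, 01011, 01100, 01101, 10001, 10010, 10011, 10100, 10101, 11001, 11111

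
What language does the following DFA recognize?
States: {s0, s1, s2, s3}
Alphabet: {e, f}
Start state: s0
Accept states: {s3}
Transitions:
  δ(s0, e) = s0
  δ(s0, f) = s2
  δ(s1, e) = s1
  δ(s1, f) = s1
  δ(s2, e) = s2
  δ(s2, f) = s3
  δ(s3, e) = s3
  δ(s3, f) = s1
Testing a few strings:
  'f' → reject
  'fffe' → reject
  'e' → reject
  'eeef' → reject
State roles: s0=zero f's; s1=≥ three f's (dead); s2=one f; s3=two f's
All strings over {e,f} containing exactly two f's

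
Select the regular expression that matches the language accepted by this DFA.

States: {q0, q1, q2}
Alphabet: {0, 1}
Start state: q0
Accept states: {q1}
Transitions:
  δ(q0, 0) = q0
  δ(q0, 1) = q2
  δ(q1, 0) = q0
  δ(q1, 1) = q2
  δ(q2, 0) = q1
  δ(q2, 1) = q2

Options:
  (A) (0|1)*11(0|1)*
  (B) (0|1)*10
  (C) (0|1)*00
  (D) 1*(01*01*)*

Check each option against the DFA on short strings; one disagreement eliminates an option:
  (A) (0|1)*11(0|1)*: on '10' the DFA goes q0 → q2 → q1 and accepts (q1 ∈ Accept), but the regex does not match it → eliminate
  (B) (0|1)*10: agrees with the DFA on every string of length ≤ 6
  (C) (0|1)*00: on '00' the DFA goes q0 → q0 → q0 and rejects (q0 ∉ Accept), but the regex matches it → eliminate
  (D) 1*(01*01*)*: on ε the DFA stays in q0 and rejects (q0 ∉ Accept), but the regex matches it → eliminate
Only (B) is consistent with the DFA.
(B) (0|1)*10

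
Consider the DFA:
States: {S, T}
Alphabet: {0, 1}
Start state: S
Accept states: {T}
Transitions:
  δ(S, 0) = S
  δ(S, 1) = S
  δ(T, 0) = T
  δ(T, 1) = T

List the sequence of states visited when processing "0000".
read '0': S → S
  read '0': S → S
  read '0': S → S
  read '0': S → S
S -> S -> S -> S -> S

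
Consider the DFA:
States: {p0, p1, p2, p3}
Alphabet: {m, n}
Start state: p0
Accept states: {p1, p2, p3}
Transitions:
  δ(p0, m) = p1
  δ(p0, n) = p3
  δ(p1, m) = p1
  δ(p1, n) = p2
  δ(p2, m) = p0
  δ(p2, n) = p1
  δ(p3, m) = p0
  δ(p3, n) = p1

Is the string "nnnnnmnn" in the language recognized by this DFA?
Processing string "nnnnnmnn":
  p0 --n--> p3
  p3 --n--> p1
  p1 --n--> p2
  p2 --n--> p1
  p1 --n--> p2
  p2 --m--> p0
  p0 --n--> p3
  p3 --n--> p1
Final state: p1
Accept states: {p1, p2, p3}
Yes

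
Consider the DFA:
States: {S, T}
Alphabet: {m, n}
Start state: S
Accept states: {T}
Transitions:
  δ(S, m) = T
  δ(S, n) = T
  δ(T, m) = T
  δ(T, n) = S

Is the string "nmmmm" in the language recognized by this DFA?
Processing string "nmmmm":
  S --n--> T
  T --m--> T
  T --m--> T
  T --m--> T
  T --m--> T
Final state: T
Accept states: {T}
Yes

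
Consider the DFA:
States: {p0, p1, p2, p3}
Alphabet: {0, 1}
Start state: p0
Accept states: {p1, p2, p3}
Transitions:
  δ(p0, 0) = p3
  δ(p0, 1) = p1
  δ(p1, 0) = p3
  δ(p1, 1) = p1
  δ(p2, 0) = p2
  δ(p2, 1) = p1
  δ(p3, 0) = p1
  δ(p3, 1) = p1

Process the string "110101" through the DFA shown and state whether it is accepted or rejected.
Processing string "110101":
  p0 --1--> p1
  p1 --1--> p1
  p1 --0--> p3
  p3 --1--> p1
  p1 --0--> p3
  p3 --1--> p1
Final state: p1
Accept states: {p1, p2, p3}
Yes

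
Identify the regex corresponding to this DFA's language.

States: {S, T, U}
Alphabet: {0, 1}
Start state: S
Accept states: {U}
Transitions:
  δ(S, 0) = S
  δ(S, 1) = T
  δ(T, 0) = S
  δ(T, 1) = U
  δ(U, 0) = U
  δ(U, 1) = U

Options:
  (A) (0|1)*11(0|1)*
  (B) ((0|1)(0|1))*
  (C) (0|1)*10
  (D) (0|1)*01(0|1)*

Check each option against the DFA on short strings; one disagreement eliminates an option:
  (A) (0|1)*11(0|1)*: agrees with the DFA on every string of length ≤ 6
  (B) ((0|1)(0|1))*: on ε the DFA stays in S and rejects (S ∉ Accept), but the regex matches it → eliminate
  (C) (0|1)*10: on '10' the DFA goes S → T → S and rejects (S ∉ Accept), but the regex matches it → eliminate
  (D) (0|1)*01(0|1)*: on '01' the DFA goes S → S → T and rejects (T ∉ Accept), but the regex matches it → eliminate
Only (A) is consistent with the DFA.
(A) (0|1)*11(0|1)*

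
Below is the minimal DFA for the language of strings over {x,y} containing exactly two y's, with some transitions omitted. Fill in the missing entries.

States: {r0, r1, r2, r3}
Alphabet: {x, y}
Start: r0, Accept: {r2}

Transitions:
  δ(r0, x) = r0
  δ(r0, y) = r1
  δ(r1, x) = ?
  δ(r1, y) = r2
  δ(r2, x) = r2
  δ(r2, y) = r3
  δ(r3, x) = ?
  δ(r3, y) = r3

From the language and accept set, identify what each state tracks — r0: zero y's; r1: one y; r2: two y's; r3: ≥ three y's (dead).
Each missing δ(q, a) is the state matching the new tracked value after reading a.
δ(r1, x) = r1; δ(r3, x) = r3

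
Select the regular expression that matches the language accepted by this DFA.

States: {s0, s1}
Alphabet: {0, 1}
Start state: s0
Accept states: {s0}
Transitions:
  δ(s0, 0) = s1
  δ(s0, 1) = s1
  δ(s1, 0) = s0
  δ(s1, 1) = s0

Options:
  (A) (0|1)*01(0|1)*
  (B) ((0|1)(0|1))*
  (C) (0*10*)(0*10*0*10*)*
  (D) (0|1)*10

Check each option against the DFA on short strings; one disagreement eliminates an option:
  (A) (0|1)*01(0|1)*: on ε the DFA stays in s0 and accepts (s0 ∈ Accept), but the regex does not match it → eliminate
  (B) ((0|1)(0|1))*: agrees with the DFA on every string of length ≤ 6
  (C) (0*10*)(0*10*0*10*)*: on ε the DFA stays in s0 and accepts (s0 ∈ Accept), but the regex does not match it → eliminate
  (D) (0|1)*10: on ε the DFA stays in s0 and accepts (s0 ∈ Accept), but the regex does not match it → eliminate
Only (B) is consistent with the DFA.
(B) ((0|1)(0|1))*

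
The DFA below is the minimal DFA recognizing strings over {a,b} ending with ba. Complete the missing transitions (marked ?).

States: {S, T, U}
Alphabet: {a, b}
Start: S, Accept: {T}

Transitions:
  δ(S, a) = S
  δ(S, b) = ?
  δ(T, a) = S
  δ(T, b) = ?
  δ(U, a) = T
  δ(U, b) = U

From the language and accept set, identify what each state tracks — S: no suffix match; T: suffix is ba; U: one trailing b.
Each missing δ(q, a) is the state matching the new tracked value after reading a.
δ(S, b) = U; δ(T, b) = U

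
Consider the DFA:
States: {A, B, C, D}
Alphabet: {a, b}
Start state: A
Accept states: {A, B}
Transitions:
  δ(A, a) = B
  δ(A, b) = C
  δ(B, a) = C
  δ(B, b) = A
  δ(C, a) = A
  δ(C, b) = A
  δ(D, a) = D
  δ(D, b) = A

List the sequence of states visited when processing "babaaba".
read 'b': A → C
  read 'a': C → A
  read 'b': A → C
  read 'a': C → A
  read 'a': A → B
  read 'b': B → A
  read 'a': A → B
A -> C -> A -> C -> A -> B -> A -> B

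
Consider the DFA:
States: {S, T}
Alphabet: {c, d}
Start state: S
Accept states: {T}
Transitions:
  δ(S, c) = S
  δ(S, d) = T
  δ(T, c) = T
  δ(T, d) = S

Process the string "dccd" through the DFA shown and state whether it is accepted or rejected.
Processing string "dccd":
  S --d--> T
  T --c--> T
  T --c--> T
  T --d--> S
Final state: S
Accept states: {T}
No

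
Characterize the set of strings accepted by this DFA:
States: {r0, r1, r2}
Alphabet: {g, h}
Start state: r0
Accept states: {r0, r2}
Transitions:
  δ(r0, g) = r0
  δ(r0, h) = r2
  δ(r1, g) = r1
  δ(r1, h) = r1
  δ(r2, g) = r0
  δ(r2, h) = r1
Testing a few strings:
  'gg' → accept
  'ggg' → accept
  'hhh' → reject
  'gh' → accept
State roles: r0=last symbol not h (ok); r1=saw hh (dead); r2=last symbol h (ok)
All strings over {g,h} with no two consecutive h's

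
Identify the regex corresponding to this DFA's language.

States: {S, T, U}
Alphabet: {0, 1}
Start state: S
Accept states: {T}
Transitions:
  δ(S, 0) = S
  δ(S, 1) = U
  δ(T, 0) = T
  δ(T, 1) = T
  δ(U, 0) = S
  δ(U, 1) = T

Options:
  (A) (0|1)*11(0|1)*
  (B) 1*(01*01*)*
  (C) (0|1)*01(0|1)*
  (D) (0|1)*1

Check each option against the DFA on short strings; one disagreement eliminates an option:
  (A) (0|1)*11(0|1)*: agrees with the DFA on every string of length ≤ 6
  (B) 1*(01*01*)*: on ε the DFA stays in S and rejects (S ∉ Accept), but the regex matches it → eliminate
  (C) (0|1)*01(0|1)*: on '01' the DFA goes S → S → U and rejects (U ∉ Accept), but the regex matches it → eliminate
  (D) (0|1)*1: on '1' the DFA goes S → U and rejects (U ∉ Accept), but the regex matches it → eliminate
Only (A) is consistent with the DFA.
(A) (0|1)*11(0|1)*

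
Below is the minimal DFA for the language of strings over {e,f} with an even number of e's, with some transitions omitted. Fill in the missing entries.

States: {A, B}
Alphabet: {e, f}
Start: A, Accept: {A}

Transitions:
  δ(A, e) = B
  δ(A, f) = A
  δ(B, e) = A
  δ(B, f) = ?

From the language and accept set, identify what each state tracks — A: even number of e's so far; B: odd number of e's so far.
Each missing δ(q, a) is the state matching the new tracked value after reading a.
δ(B, f) = B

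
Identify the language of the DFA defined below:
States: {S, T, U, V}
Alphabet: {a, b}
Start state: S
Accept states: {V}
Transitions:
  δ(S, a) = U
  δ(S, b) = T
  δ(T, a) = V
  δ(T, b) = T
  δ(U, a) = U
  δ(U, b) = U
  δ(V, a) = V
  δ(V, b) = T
Testing a few strings:
  'aa' → reject
  'bbaa' → accept
  'aba' → reject
  'a' → reject
State roles: S=no input read; T=started with b, last symbol b; U=started with a (dead); V=started with b, last symbol a
All strings over {a,b} that start with b and end with a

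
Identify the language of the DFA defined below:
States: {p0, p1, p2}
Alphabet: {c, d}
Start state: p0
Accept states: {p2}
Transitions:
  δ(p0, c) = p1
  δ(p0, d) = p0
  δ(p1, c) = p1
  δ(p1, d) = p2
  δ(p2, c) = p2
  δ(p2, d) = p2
Testing a few strings:
  'c' → reject
  'cdcc' → accept
  'dcdd' → accept
  'cc' → reject
State roles: p0=no c seen yet; p1=seen a c, waiting for d; p2=substring cd seen
All strings over {c,d} containing the substring cd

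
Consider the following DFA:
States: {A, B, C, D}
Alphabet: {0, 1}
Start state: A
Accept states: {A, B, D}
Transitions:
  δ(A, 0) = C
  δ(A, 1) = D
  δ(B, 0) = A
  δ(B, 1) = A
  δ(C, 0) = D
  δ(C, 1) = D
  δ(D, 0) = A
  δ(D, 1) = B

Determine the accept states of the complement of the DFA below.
Complement accept states = All states \ Original accept states
= {A, B, C, D} \ {A, B, D}
{C}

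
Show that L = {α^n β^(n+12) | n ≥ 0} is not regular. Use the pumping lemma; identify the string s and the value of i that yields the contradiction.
Assume L is regular with pumping length p. Idea: pumping the α-block breaks the fixed offset of 12.
Choose s = α^p β^(p+12) ∈ L. By the pumping lemma, s = xyz with |xy| ≤ p, |y| > 0, so y = α^k with k ≥ 1. Then xy²z = α^(p+k) β^(p+12). For this to be in L we would need p+12 = (p+k)+12, i.e. k = 0, contradicting k ≥ 1. So xy²z ∉ L.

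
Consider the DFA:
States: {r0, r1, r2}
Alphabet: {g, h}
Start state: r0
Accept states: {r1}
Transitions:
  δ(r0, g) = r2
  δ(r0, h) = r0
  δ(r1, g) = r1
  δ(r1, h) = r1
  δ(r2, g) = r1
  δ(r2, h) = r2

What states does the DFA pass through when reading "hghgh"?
read 'h': r0 → r0
  read 'g': r0 → r2
  read 'h': r2 → r2
  read 'g': r2 → r1
  read 'h': r1 → r1
r0 -> r0 -> r2 -> r2 -> r1 -> r1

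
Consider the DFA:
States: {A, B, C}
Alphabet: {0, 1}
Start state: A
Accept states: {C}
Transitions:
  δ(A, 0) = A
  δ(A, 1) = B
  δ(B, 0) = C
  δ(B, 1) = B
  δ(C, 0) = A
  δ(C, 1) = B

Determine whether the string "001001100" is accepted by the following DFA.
Processing string "001001100":
  A --0--> A
  A --0--> A
  A --1--> B
  B --0--> C
  C --0--> A
  A --1--> B
  B --1--> B
  B --0--> C
  C --0--> A
Final state: A
Accept states: {C}
No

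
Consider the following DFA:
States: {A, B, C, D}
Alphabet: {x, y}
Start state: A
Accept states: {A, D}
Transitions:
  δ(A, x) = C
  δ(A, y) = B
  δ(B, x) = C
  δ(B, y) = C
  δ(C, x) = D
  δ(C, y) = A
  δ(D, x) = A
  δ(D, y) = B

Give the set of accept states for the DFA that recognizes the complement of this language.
Complement accept states = All states \ Original accept states
= {A, B, C, D} \ {A, D}
{B, C}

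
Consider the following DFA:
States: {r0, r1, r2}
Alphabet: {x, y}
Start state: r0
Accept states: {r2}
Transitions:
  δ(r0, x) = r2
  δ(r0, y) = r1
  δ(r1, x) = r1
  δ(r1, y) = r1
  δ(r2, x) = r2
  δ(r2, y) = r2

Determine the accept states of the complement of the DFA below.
Complement accept states = All states \ Original accept states
= {r0, r1, r2} \ {r2}
{r0, r1}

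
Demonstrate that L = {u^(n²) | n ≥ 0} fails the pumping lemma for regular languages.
Assume L is regular with pumping length p. Idea: pumping adds a fixed amount, but gaps between consecutive squares grow.
Choose s = u^(p²) (length p² ≥ p). By the pumping lemma, s = xyz with |xy| ≤ p, |y| > 0, so |y| = k with 1 ≤ k ≤ p. Then |xy²z| = p²+k. Since p² < p²+k ≤ p²+p < (p+1)², the length p²+k lies strictly between consecutive squares, so it is not a perfect square and xy²z ∉ L.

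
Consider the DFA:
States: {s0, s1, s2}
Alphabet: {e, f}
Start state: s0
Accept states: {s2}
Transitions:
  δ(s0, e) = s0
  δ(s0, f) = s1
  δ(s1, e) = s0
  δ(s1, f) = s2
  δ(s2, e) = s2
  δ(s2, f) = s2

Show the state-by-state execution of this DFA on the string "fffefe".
read 'f': s0 → s1
  read 'f': s1 → s2
  read 'f': s2 → s2
  read 'e': s2 → s2
  read 'f': s2 → s2
  read 'e': s2 → s2
s0 -> s1 -> s2 -> s2 -> s2 -> s2 -> s2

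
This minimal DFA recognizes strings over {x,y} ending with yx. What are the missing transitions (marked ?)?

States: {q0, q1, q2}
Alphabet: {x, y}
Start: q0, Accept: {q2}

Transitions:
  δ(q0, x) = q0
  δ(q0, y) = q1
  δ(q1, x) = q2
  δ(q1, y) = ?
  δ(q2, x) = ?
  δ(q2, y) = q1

From the language and accept set, identify what each state tracks — q0: no suffix match; q1: one trailing y; q2: suffix is yx.
Each missing δ(q, a) is the state matching the new tracked value after reading a.
δ(q1, y) = q1; δ(q2, x) = q0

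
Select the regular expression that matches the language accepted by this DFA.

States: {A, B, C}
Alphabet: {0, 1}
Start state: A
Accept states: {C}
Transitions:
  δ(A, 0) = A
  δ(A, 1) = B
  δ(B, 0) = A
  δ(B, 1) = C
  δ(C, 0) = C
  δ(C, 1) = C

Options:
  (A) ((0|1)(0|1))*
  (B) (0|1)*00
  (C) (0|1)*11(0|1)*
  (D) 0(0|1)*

Check each option against the DFA on short strings; one disagreement eliminates an option:
  (A) ((0|1)(0|1))*: on ε the DFA stays in A and rejects (A ∉ Accept), but the regex matches it → eliminate
  (B) (0|1)*00: on '00' the DFA goes A → A → A and rejects (A ∉ Accept), but the regex matches it → eliminate
  (C) (0|1)*11(0|1)*: agrees with the DFA on every string of length ≤ 6
  (D) 0(0|1)*: on '0' the DFA goes A → A and rejects (A ∉ Accept), but the regex matches it → eliminate
Only (C) is consistent with the DFA.
(C) (0|1)*11(0|1)*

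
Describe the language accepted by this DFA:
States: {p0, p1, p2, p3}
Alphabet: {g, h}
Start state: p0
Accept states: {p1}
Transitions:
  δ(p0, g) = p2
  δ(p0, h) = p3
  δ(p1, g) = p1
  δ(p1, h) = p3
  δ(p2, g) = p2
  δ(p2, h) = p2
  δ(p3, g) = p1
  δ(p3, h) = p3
Testing a few strings:
  'hhhg' → accept
  'g' → reject
  'ghgh' → reject
  'ghhh' → reject
State roles: p0=no input read; p1=started with h, last symbol g; p2=started with g (dead); p3=started with h, last symbol h
All strings over {g,h} that start with h and end with g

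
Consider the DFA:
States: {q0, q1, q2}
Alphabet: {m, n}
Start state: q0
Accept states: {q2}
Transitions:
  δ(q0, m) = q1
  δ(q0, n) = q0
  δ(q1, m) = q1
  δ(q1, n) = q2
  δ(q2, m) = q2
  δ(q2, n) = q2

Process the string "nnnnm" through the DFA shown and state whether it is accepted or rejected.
Processing string "nnnnm":
  q0 --n--> q0
  q0 --n--> q0
  q0 --n--> q0
  q0 --n--> q0
  q0 --m--> q1
Final state: q1
Accept states: {q2}
No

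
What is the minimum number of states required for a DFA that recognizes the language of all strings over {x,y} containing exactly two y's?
By Myhill–Nerode, count the distinguishable equivalence classes: four classes — 0, 1, 2, or ≥3 y's seen.
4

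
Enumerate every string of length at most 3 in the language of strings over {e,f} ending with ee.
ee, eee, fee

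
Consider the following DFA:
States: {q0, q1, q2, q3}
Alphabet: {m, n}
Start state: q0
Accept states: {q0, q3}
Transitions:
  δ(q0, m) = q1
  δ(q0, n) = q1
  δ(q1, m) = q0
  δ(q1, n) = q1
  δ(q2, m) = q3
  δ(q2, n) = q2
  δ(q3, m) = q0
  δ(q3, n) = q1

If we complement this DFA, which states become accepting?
Complement accept states = All states \ Original accept states
= {q0, q1, q2, q3} \ {q0, q3}
{q1, q2}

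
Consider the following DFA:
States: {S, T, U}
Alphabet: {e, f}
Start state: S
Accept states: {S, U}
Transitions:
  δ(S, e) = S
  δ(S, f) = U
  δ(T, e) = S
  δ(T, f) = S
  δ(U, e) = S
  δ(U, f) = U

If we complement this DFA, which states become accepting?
Complement accept states = All states \ Original accept states
= {S, T, U} \ {S, U}
{T}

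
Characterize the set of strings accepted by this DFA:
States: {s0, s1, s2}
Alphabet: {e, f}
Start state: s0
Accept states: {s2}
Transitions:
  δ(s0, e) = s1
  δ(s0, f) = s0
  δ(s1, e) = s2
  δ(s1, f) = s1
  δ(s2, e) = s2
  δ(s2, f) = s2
Testing a few strings:
  'fef' → reject
  'e' → reject
  'efff' → reject
  'fffe' → reject
State roles: s0=zero e's seen; s1=one e seen; s2=≥ two e's seen
All strings over {e,f} containing at least two e's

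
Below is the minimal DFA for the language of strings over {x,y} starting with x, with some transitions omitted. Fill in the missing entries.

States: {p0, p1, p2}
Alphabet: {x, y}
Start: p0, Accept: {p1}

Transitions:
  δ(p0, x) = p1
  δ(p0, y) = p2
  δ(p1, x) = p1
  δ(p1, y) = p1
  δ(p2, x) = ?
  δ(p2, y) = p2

From the language and accept set, identify what each state tracks — p0: no input read; p1: started with x; p2: started with y (dead).
Each missing δ(q, a) is the state matching the new tracked value after reading a.
δ(p2, x) = p2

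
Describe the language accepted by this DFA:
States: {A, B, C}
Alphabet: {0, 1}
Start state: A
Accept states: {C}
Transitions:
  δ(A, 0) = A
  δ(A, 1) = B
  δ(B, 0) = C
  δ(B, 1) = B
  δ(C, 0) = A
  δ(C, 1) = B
Testing a few strings:
  '000' → reject
  '1001' → reject
  '0' → reject
  '1100' → reject
State roles: A=no suffix match; B=one trailing 1; C=suffix is 10
All binary strings ending with 10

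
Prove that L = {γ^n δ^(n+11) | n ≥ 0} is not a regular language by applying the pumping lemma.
Assume L is regular with pumping length p. Idea: pumping the γ-block breaks the fixed offset of 11.
Choose s = γ^p δ^(p+11) ∈ L. By the pumping lemma, s = xyz with |xy| ≤ p, |y| > 0, so y = γ^k with k ≥ 1. Then xy²z = γ^(p+k) δ^(p+11). For this to be in L we would need p+11 = (p+k)+11, i.e. k = 0, contradicting k ≥ 1. So xy²z ∉ L.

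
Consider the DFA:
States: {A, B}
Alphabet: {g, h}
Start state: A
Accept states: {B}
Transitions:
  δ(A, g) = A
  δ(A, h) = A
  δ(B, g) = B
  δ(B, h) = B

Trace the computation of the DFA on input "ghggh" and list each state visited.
read 'g': A → A
  read 'h': A → A
  read 'g': A → A
  read 'g': A → A
  read 'h': A → A
A -> A -> A -> A -> A -> A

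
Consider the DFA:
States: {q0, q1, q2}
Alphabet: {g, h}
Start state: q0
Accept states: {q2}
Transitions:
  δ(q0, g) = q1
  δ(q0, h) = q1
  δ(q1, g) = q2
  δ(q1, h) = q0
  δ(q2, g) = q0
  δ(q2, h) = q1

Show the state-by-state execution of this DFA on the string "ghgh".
read 'g': q0 → q1
  read 'h': q1 → q0
  read 'g': q0 → q1
  read 'h': q1 → q0
q0 -> q1 -> q0 -> q1 -> q0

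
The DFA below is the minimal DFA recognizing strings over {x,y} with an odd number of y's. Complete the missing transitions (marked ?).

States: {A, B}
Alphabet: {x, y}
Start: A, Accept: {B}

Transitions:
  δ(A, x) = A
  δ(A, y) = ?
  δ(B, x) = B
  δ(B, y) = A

From the language and accept set, identify what each state tracks — A: even number of y's so far; B: odd number of y's so far.
Each missing δ(q, a) is the state matching the new tracked value after reading a.
δ(A, y) = B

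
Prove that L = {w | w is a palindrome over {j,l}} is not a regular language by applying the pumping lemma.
Assume L is regular with pumping length p. Idea: pumping the leading j-block breaks the symmetry.
Choose s = j^p l j^p (a palindrome of length 2p+1 ≥ p). By the pumping lemma, s = xyz with |xy| ≤ p, |y| > 0, so y = j^k with k > 0 (xy lies entirely in the first j^p). Then xy²z = j^(p+k) l j^p, which is not a palindrome since p+k ≠ p.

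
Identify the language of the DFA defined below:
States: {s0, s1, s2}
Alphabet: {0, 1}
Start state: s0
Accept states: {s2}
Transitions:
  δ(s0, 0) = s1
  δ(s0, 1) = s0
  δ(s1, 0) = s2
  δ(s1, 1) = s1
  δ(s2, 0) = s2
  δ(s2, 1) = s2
Testing a few strings:
  '0101' → accept
  '1101' → reject
  '110' → reject
  '0100' → accept
State roles: s0=zero 0's seen; s1=one 0 seen; s2=≥ two 0's seen
All binary strings containing at least two 0's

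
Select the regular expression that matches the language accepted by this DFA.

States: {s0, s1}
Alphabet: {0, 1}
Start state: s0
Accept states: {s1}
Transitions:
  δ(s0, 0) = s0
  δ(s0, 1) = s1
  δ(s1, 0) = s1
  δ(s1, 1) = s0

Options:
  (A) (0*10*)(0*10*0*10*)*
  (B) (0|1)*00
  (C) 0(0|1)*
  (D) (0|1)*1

Check each option against the DFA on short strings; one disagreement eliminates an option:
  (A) (0*10*)(0*10*0*10*)*: agrees with the DFA on every string of length ≤ 6
  (B) (0|1)*00: on '1' the DFA goes s0 → s1 and accepts (s1 ∈ Accept), but the regex does not match it → eliminate
  (C) 0(0|1)*: on '0' the DFA goes s0 → s0 and rejects (s0 ∉ Accept), but the regex matches it → eliminate
  (D) (0|1)*1: on '10' the DFA goes s0 → s1 → s1 and accepts (s1 ∈ Accept), but the regex does not match it → eliminate
Only (A) is consistent with the DFA.
(A) (0*10*)(0*10*0*10*)*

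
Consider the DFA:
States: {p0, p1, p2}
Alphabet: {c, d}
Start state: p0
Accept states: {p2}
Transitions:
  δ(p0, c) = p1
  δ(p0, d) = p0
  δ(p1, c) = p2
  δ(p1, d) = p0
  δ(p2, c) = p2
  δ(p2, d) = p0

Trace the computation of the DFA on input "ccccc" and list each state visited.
read 'c': p0 → p1
  read 'c': p1 → p2
  read 'c': p2 → p2
  read 'c': p2 → p2
  read 'c': p2 → p2
p0 -> p1 -> p2 -> p2 -> p2 -> p2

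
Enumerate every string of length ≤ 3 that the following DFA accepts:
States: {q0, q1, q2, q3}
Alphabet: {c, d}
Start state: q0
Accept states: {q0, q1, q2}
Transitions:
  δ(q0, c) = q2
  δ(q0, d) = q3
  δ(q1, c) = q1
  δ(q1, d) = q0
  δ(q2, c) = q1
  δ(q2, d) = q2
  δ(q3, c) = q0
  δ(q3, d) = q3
ε, c, cc, cd, dc, ccc, ccd, cdc, cdd, dcc, ddc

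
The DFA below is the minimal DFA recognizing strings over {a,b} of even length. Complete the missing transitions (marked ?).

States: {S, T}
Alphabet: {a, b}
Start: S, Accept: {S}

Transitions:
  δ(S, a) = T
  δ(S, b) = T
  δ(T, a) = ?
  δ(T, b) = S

From the language and accept set, identify what each state tracks — S: even length so far; T: odd length so far.
Each missing δ(q, a) is the state matching the new tracked value after reading a.
δ(T, a) = S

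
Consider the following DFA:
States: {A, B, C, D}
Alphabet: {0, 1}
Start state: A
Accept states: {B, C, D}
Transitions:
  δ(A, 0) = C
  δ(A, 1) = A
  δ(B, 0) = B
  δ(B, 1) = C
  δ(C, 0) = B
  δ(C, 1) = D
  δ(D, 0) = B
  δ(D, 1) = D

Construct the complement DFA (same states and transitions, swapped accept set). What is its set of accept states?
Complement accept states = All states \ Original accept states
= {A, B, C, D} \ {B, C, D}
{A}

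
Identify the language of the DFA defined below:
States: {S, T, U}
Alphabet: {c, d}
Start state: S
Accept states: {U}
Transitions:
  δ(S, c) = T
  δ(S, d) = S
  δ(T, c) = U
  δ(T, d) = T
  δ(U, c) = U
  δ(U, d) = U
Testing a few strings:
  'cccc' → accept
  'cc' → accept
  'cdd' → reject
  'dc' → reject
State roles: S=zero c's seen; T=one c seen; U=≥ two c's seen
All strings over {c,d} containing at least two c's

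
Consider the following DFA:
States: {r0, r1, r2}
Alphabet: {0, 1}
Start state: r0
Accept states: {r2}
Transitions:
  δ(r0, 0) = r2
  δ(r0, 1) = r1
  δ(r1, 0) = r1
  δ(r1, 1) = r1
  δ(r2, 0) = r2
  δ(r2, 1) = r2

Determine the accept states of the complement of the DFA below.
Complement accept states = All states \ Original accept states
= {r0, r1, r2} \ {r2}
{r0, r1}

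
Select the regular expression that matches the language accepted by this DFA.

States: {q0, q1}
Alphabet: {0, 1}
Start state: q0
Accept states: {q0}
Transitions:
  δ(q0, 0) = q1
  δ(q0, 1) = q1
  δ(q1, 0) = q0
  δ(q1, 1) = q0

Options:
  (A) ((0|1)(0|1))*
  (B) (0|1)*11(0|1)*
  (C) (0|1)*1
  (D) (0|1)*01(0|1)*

Check each option against the DFA on short strings; one disagreement eliminates an option:
  (A) ((0|1)(0|1))*: agrees with the DFA on every string of length ≤ 6
  (B) (0|1)*11(0|1)*: on ε the DFA stays in q0 and accepts (q0 ∈ Accept), but the regex does not match it → eliminate
  (C) (0|1)*1: on ε the DFA stays in q0 and accepts (q0 ∈ Accept), but the regex does not match it → eliminate
  (D) (0|1)*01(0|1)*: on ε the DFA stays in q0 and accepts (q0 ∈ Accept), but the regex does not match it → eliminate
Only (A) is consistent with the DFA.
(A) ((0|1)(0|1))*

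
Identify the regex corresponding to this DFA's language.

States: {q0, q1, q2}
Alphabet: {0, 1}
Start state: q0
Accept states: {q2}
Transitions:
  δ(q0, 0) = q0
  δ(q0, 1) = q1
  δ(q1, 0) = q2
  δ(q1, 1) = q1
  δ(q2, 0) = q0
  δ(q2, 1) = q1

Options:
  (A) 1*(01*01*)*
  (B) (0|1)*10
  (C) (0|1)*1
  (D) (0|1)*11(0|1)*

Check each option against the DFA on short strings; one disagreement eliminates an option:
  (A) 1*(01*01*)*: on ε the DFA stays in q0 and rejects (q0 ∉ Accept), but the regex matches it → eliminate
  (B) (0|1)*10: agrees with the DFA on every string of length ≤ 6
  (C) (0|1)*1: on '1' the DFA goes q0 → q1 and rejects (q1 ∉ Accept), but the regex matches it → eliminate
  (D) (0|1)*11(0|1)*: on '10' the DFA goes q0 → q1 → q2 and accepts (q2 ∈ Accept), but the regex does not match it → eliminate
Only (B) is consistent with the DFA.
(B) (0|1)*10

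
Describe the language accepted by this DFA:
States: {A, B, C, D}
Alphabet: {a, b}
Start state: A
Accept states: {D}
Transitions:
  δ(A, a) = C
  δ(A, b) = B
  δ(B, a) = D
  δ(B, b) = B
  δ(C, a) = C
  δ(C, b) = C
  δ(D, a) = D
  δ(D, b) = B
Testing a few strings:
  'aaa' → reject
  'b' → reject
  'aab' → reject
  'bb' → reject
State roles: A=no input read; B=started with b, last symbol b; C=started with a (dead); D=started with b, last symbol a
All strings over {a,b} that start with b and end with a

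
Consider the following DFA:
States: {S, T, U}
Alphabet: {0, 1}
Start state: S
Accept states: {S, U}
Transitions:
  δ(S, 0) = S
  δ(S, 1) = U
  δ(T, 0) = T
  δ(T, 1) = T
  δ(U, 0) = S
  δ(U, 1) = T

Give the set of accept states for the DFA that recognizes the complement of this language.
Complement accept states = All states \ Original accept states
= {S, T, U} \ {S, U}
{T}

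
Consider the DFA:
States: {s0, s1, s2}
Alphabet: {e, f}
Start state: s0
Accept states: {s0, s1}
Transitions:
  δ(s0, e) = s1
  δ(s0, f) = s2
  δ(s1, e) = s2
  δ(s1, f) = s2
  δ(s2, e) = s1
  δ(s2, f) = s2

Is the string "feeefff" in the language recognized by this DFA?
Processing string "feeefff":
  s0 --f--> s2
  s2 --e--> s1
  s1 --e--> s2
  s2 --e--> s1
  s1 --f--> s2
  s2 --f--> s2
  s2 --f--> s2
Final state: s2
Accept states: {s0, s1}
No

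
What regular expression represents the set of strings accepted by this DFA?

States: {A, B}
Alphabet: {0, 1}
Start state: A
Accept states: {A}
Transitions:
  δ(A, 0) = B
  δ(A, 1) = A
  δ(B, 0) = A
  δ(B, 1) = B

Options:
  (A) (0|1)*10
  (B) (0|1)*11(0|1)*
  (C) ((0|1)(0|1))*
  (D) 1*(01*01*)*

Check each option against the DFA on short strings; one disagreement eliminates an option:
  (A) (0|1)*10: on ε the DFA stays in A and accepts (A ∈ Accept), but the regex does not match it → eliminate
  (B) (0|1)*11(0|1)*: on ε the DFA stays in A and accepts (A ∈ Accept), but the regex does not match it → eliminate
  (C) ((0|1)(0|1))*: on '1' the DFA goes A → A and accepts (A ∈ Accept), but the regex does not match it → eliminate
  (D) 1*(01*01*)*: agrees with the DFA on every string of length ≤ 6
Only (D) is consistent with the DFA.
(D) 1*(01*01*)*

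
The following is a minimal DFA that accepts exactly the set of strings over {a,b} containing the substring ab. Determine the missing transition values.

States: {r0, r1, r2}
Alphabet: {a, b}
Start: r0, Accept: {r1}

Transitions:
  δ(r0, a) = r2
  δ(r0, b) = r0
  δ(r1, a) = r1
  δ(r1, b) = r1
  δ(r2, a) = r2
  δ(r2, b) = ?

From the language and accept set, identify what each state tracks — r0: no a seen yet; r1: substring ab seen; r2: seen a a, waiting for b.
Each missing δ(q, a) is the state matching the new tracked value after reading a.
δ(r2, b) = r1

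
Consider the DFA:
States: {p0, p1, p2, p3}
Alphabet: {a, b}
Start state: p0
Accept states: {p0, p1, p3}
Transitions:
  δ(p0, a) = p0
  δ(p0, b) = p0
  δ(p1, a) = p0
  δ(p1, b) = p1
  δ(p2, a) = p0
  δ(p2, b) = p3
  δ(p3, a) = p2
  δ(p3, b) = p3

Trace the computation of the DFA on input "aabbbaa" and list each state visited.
read 'a': p0 → p0
  read 'a': p0 → p0
  read 'b': p0 → p0
  read 'b': p0 → p0
  read 'b': p0 → p0
  read 'a': p0 → p0
  read 'a': p0 → p0
p0 -> p0 -> p0 -> p0 -> p0 -> p0 -> p0 -> p0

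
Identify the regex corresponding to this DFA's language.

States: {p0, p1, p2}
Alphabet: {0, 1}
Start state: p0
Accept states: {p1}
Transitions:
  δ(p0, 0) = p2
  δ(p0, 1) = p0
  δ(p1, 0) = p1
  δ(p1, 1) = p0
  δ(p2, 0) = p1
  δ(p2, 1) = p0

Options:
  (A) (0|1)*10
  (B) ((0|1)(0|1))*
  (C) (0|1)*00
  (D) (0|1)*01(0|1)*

Check each option against the DFA on short strings; one disagreement eliminates an option:
  (A) (0|1)*10: on '00' the DFA goes p0 → p2 → p1 and accepts (p1 ∈ Accept), but the regex does not match it → eliminate
  (B) ((0|1)(0|1))*: on ε the DFA stays in p0 and rejects (p0 ∉ Accept), but the regex matches it → eliminate
  (C) (0|1)*00: agrees with the DFA on every string of length ≤ 6
  (D) (0|1)*01(0|1)*: on '00' the DFA goes p0 → p2 → p1 and accepts (p1 ∈ Accept), but the regex does not match it → eliminate
Only (C) is consistent with the DFA.
(C) (0|1)*00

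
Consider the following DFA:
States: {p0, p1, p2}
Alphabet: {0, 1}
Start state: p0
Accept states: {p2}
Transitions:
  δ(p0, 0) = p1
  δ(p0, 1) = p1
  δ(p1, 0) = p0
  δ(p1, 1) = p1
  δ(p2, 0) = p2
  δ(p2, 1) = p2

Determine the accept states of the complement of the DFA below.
Complement accept states = All states \ Original accept states
= {p0, p1, p2} \ {p2}
{p0, p1}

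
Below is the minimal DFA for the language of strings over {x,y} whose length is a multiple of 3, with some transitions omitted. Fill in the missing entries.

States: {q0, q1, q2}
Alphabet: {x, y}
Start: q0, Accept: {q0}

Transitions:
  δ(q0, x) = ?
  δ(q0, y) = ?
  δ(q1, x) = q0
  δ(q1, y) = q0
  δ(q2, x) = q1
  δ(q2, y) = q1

From the language and accept set, identify what each state tracks — q0: length ≡ 0 (mod 3); q1: length ≡ 2 (mod 3); q2: length ≡ 1 (mod 3).
Each missing δ(q, a) is the state matching the new tracked value after reading a.
δ(q0, x) = q2; δ(q0, y) = q2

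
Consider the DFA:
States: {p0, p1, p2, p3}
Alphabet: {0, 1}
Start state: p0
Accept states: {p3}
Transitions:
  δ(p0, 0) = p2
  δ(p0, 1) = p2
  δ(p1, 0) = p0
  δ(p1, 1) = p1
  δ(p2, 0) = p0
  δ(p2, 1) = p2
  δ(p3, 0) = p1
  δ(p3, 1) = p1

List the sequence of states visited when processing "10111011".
read '1': p0 → p2
  read '0': p2 → p0
  read '1': p0 → p2
  read '1': p2 → p2
  read '1': p2 → p2
  read '0': p2 → p0
  read '1': p0 → p2
  read '1': p2 → p2
p0 -> p2 -> p0 -> p2 -> p2 -> p2 -> p0 -> p2 -> p2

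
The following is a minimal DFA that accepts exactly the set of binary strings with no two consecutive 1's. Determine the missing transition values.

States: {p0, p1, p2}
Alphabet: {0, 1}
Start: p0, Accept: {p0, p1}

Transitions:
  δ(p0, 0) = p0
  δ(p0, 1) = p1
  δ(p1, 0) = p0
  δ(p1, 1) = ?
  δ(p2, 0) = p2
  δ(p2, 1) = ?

From the language and accept set, identify what each state tracks — p0: last symbol not 1 (ok); p1: last symbol 1 (ok); p2: saw 11 (dead).
Each missing δ(q, a) is the state matching the new tracked value after reading a.
δ(p1, 1) = p2; δ(p2, 1) = p2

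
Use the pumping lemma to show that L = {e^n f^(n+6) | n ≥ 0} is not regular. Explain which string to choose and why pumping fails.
Assume L is regular with pumping length p. Idea: pumping the e-block breaks the fixed offset of 6.
Choose s = e^p f^(p+6) ∈ L. By the pumping lemma, s = xyz with |xy| ≤ p, |y| > 0, so y = e^k with k ≥ 1. Then xy²z = e^(p+k) f^(p+6). For this to be in L we would need p+6 = (p+k)+6, i.e. k = 0, contradicting k ≥ 1. So xy²z ∉ L.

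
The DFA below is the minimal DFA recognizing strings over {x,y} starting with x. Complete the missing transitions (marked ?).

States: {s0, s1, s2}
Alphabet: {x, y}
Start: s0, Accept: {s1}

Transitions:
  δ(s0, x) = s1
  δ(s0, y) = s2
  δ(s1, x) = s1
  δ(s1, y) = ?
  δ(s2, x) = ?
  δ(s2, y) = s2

From the language and accept set, identify what each state tracks — s0: no input read; s1: started with x; s2: started with y (dead).
Each missing δ(q, a) is the state matching the new tracked value after reading a.
δ(s1, y) = s1; δ(s2, x) = s2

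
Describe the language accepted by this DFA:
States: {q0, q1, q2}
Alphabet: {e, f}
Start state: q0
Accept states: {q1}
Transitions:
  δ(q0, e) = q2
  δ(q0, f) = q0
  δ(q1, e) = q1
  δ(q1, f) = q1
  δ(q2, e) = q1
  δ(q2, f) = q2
Testing a few strings:
  'f' → reject
  'fff' → reject
  'fefe' → accept
  'ef' → reject
State roles: q0=zero e's seen; q1=≥ two e's seen; q2=one e seen
All strings over {e,f} containing at least two e's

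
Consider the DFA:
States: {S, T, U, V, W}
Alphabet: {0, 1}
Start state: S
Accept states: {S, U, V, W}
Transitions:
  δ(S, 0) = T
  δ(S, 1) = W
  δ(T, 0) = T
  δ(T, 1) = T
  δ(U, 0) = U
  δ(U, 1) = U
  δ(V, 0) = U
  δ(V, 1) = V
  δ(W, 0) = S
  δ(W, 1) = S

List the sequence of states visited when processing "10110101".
read '1': S → W
  read '0': W → S
  read '1': S → W
  read '1': W → S
  read '0': S → T
  read '1': T → T
  read '0': T → T
  read '1': T → T
S -> W -> S -> W -> S -> T -> T -> T -> T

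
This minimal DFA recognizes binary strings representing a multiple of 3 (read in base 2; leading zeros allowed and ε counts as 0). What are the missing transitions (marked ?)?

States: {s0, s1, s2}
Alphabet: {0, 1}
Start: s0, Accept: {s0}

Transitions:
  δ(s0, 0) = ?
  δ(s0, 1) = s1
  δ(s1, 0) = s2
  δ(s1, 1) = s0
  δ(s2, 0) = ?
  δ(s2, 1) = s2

From the language and accept set, identify what each state tracks — s0: value ≡ 0 (mod 3); s1: value ≡ 1 (mod 3); s2: value ≡ 2 (mod 3).
Each missing δ(q, a) is the state matching the new tracked value after reading a.
δ(s0, 0) = s0; δ(s2, 0) = s1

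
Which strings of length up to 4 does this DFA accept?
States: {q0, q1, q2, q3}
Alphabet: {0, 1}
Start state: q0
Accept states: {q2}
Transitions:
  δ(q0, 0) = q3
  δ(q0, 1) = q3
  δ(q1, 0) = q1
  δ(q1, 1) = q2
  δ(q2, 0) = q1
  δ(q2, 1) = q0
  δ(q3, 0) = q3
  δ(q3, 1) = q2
01, 11, 001, 101, 0001, 0101, 1001, 1101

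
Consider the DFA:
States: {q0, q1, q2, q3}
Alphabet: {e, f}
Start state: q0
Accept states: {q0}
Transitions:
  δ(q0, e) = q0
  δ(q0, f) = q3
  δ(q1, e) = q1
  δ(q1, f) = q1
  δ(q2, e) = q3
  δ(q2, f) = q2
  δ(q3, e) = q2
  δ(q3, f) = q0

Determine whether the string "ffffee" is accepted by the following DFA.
Processing string "ffffee":
  q0 --f--> q3
  q3 --f--> q0
  q0 --f--> q3
  q3 --f--> q0
  q0 --e--> q0
  q0 --e--> q0
Final state: q0
Accept states: {q0}
Yes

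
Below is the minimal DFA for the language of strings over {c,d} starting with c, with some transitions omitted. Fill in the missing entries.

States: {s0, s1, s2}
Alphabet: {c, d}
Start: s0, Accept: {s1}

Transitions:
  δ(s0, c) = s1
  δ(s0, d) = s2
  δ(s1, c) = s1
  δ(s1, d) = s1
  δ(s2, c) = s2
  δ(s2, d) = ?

From the language and accept set, identify what each state tracks — s0: no input read; s1: started with c; s2: started with d (dead).
Each missing δ(q, a) is the state matching the new tracked value after reading a.
δ(s2, d) = s2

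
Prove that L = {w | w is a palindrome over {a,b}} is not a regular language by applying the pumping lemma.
Assume L is regular with pumping length p. Idea: pumping the leading a-block breaks the symmetry.
Choose s = a^p b a^p (a palindrome of length 2p+1 ≥ p). By the pumping lemma, s = xyz with |xy| ≤ p, |y| > 0, so y = a^k with k > 0 (xy lies entirely in the first a^p). Then xy²z = a^(p+k) b a^p, which is not a palindrome since p+k ≠ p.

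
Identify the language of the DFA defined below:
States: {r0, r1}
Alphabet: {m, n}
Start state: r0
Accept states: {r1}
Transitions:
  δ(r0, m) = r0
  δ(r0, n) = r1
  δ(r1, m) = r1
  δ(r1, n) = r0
Testing a few strings:
  'nmn' → reject
  'm' → reject
  'nn' → reject
  'nmm' → accept
State roles: r0=even number of n's so far; r1=odd number of n's so far
All strings over {m,n} with an odd number of n's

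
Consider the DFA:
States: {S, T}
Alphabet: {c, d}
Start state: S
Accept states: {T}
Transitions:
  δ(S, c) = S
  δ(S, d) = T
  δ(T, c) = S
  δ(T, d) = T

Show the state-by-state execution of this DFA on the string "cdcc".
read 'c': S → S
  read 'd': S → T
  read 'c': T → S
  read 'c': S → S
S -> S -> T -> S -> S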